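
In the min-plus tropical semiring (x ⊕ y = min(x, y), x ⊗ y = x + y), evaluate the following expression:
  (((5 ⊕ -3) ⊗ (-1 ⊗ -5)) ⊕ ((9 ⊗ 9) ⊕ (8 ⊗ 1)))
(((5 ⊕ -3) ⊗ (-1 ⊗ -5)) ⊕ ((9 ⊗ 9) ⊕ (8 ⊗ 1))) = -9

Expand innermost to outermost. Recall ⊕ takes the minimum of its arguments and ⊗ takes their sum. Working out the expression (((5 ⊕ -3) ⊗ (-1 ⊗ -5)) ⊕ ((9 ⊗ 9) ⊕ (8 ⊗ 1))) gives -9.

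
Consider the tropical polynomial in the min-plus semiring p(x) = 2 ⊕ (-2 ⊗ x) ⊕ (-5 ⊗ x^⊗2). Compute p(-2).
p(-2) = -9

A tropical monomial a ⊗ x^⊗i evaluates to a + i · x. Evaluating each term at x = -2:
  Term 0 contributes 2 + 0 · -2 = 2
  Term 1 contributes -2 + 1 · -2 = -4
  Term 2 contributes -5 + 2 · -2 = -9
p(-2) = ⊕ of these = min[2, -4, -9] = -9.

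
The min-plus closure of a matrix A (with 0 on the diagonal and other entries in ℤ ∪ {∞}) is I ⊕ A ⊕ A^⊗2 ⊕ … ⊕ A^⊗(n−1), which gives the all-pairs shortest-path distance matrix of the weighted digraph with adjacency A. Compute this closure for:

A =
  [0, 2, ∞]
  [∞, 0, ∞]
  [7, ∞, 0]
Closure =
  [0, 2, ∞]
  [∞, 0, ∞]
  [7, 9, 0]

This is the Floyd-Warshall all-pairs shortest-path computation. For each intermediate vertex k = 0, 1, …, 2, update dist[i][j] ← min(dist[i][j], dist[i][k] + dist[k][j]). The final matrix gives, for each (i, j), the minimum total weight of any directed path from i to j (possibly empty when i = j).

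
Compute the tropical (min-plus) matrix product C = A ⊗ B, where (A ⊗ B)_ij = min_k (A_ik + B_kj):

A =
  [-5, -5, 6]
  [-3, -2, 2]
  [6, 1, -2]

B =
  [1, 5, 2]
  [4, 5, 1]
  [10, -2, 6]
A ⊗ B =
  [-4, 0, -4]
  [-2, 0, -1]
  [5, -4, 2]

Apply the min-plus product entry-by-entry:
  C[0][0] = min over k of (A[0][0] + B[0][0] = -5 + 1 = -4, A[0][1] + B[1][0] = -5 + 4 = -1, A[0][2] + B[2][0] = 6 + 10 = 16) = -4 (attained at k = 0)
  C[0][1] = min over k of (A[0][0] + B[0][1] = -5 + 5 = 0, A[0][1] + B[1][1] = -5 + 5 = 0, A[0][2] + B[2][1] = 6 + -2 = 4) = 0 (attained at k = 0)
  C[0][2] = min over k of (A[0][0] + B[0][2] = -5 + 2 = -3, A[0][1] + B[1][2] = -5 + 1 = -4, A[0][2] + B[2][2] = 6 + 6 = 12) = -4 (attained at k = 1)
  C[1][0] = min over k of (A[1][0] + B[0][0] = -3 + 1 = -2, A[1][1] + B[1][0] = -2 + 4 = 2, A[1][2] + B[2][0] = 2 + 10 = 12) = -2 (attained at k = 0)
  C[1][1] = min over k of (A[1][0] + B[0][1] = -3 + 5 = 2, A[1][1] + B[1][1] = -2 + 5 = 3, A[1][2] + B[2][1] = 2 + -2 = 0) = 0 (attained at k = 2)
  C[1][2] = min over k of (A[1][0] + B[0][2] = -3 + 2 = -1, A[1][1] + B[1][2] = -2 + 1 = -1, A[1][2] + B[2][2] = 2 + 6 = 8) = -1 (attained at k = 0)
  C[2][0] = min over k of (A[2][0] + B[0][0] = 6 + 1 = 7, A[2][1] + B[1][0] = 1 + 4 = 5, A[2][2] + B[2][0] = -2 + 10 = 8) = 5 (attained at k = 1)
  C[2][1] = min over k of (A[2][0] + B[0][1] = 6 + 5 = 11, A[2][1] + B[1][1] = 1 + 5 = 6, A[2][2] + B[2][1] = -2 + -2 = -4) = -4 (attained at k = 2)
  C[2][2] = min over k of (A[2][0] + B[0][2] = 6 + 2 = 8, A[2][1] + B[1][2] = 1 + 1 = 2, A[2][2] + B[2][2] = -2 + 6 = 4) = 2 (attained at k = 1)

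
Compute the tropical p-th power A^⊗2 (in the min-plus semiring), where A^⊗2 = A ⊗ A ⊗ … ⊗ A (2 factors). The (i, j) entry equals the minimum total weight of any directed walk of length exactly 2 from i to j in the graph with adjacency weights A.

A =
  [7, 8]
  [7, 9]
A^⊗2 =
  [14, 15]
  [14, 15]

Each entry (A^⊗2)_ij equals the minimum over all length-2 walks i = v_0 → v_1 → … → v_2 = j of Σ_t A[v_t][v_{t+1}]. For example, for (i, j) = (0, 1) we minimise over 2 possible intermediate vertex sequences; the minimum is 15, attained along the walk 0 → 0 → 1.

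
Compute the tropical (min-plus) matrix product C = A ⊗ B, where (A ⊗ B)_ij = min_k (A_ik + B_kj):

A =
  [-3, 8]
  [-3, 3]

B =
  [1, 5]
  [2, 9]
A ⊗ B =
  [-2, 2]
  [-2, 2]

Apply the min-plus product entry-by-entry:
  C[0][0] = min over k of (A[0][0] + B[0][0] = -3 + 1 = -2, A[0][1] + B[1][0] = 8 + 2 = 10) = -2 (attained at k = 0)
  C[0][1] = min over k of (A[0][0] + B[0][1] = -3 + 5 = 2, A[0][1] + B[1][1] = 8 + 9 = 17) = 2 (attained at k = 0)
  C[1][0] = min over k of (A[1][0] + B[0][0] = -3 + 1 = -2, A[1][1] + B[1][0] = 3 + 2 = 5) = -2 (attained at k = 0)
  C[1][1] = min over k of (A[1][0] + B[0][1] = -3 + 5 = 2, A[1][1] + B[1][1] = 3 + 9 = 12) = 2 (attained at k = 0)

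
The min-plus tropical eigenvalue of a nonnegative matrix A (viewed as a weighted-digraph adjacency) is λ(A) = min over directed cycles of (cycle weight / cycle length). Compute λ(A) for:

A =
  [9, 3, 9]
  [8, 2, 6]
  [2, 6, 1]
λ(A) = 1

Enumerate directed cycles and compute their means (weight / length). Sample:
  cycle 0 → 0: weight = 9, length = 1, mean = 9/1 ≈ 9.000
  cycle 1 → 1: weight = 2, length = 1, mean = 2/1 ≈ 2.000
  cycle 2 → 2: weight = 1, length = 1, mean = 1/1 ≈ 1.000
  cycle 0 → 1 → 0: weight = 11, length = 2, mean = 11/2 ≈ 5.500
  cycle 0 → 2 → 0: weight = 11, length = 2, mean = 11/2 ≈ 5.500
  cycle 1 → 0 → 1: weight = 11, length = 2, mean = 11/2 ≈ 5.500
Minimum mean = 1.000, attained e.g. along the cycle 2 → 2 with weight 1 and length 1. So λ(A) = 1/1 = 1.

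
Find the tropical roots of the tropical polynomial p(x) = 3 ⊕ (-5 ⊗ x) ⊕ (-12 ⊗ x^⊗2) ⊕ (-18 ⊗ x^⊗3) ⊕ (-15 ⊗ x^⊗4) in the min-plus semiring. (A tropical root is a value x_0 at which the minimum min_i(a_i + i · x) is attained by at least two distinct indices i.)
Roots: {-3, 6, 7, 8}

Each tropical root is a break point of the lower envelope of the lines y = a_i + i · x (there are 5 lines, with slopes 0, 1, ..., 4). Only the lines that attain the minimum somewhere contribute to roots; other lines are dominated. Here the surviving (envelope) indices are i = 4, i = 3, i = 2, i = 1, i = 0.
Intersections between consecutive envelope lines give the roots: for adjacent envelope indices i < j the intersection is x = (a_i − a_j) / (j − i). Reading off the sorted break points: {-3, 6, 7, 8}.
Verification: at each break x_0, at least two indices attain the minimum of min_i(a_i + i · x_0).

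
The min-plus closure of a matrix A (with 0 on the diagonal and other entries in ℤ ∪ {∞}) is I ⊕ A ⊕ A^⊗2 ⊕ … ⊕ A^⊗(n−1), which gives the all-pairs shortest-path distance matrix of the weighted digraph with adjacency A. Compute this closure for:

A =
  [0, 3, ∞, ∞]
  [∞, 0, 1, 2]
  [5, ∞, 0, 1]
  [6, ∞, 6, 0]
Closure =
  [0, 3, 4, 5]
  [6, 0, 1, 2]
  [5, 8, 0, 1]
  [6, 9, 6, 0]

This is the Floyd-Warshall all-pairs shortest-path computation. For each intermediate vertex k = 0, 1, …, 3, update dist[i][j] ← min(dist[i][j], dist[i][k] + dist[k][j]). The final matrix gives, for each (i, j), the minimum total weight of any directed path from i to j (possibly empty when i = j).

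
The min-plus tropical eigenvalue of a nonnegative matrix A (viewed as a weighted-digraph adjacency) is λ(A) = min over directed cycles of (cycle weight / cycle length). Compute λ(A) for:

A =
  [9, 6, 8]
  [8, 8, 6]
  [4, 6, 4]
λ(A) = 4

Enumerate directed cycles and compute their means (weight / length). Sample:
  cycle 0 → 0: weight = 9, length = 1, mean = 9/1 ≈ 9.000
  cycle 1 → 1: weight = 8, length = 1, mean = 8/1 ≈ 8.000
  cycle 2 → 2: weight = 4, length = 1, mean = 4/1 ≈ 4.000
  cycle 0 → 1 → 0: weight = 14, length = 2, mean = 14/2 ≈ 7.000
  cycle 0 → 2 → 0: weight = 12, length = 2, mean = 12/2 ≈ 6.000
  cycle 1 → 0 → 1: weight = 14, length = 2, mean = 14/2 ≈ 7.000
Minimum mean = 4.000, attained e.g. along the cycle 2 → 2 with weight 4 and length 1. So λ(A) = 4/1 = 4.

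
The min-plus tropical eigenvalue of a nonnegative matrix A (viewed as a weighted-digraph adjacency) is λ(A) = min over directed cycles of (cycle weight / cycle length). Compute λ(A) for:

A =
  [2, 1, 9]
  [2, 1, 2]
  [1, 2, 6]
λ(A) = 1

Enumerate directed cycles and compute their means (weight / length). Sample:
  cycle 0 → 0: weight = 2, length = 1, mean = 2/1 ≈ 2.000
  cycle 1 → 1: weight = 1, length = 1, mean = 1/1 ≈ 1.000
  cycle 2 → 2: weight = 6, length = 1, mean = 6/1 ≈ 6.000
  cycle 0 → 1 → 0: weight = 3, length = 2, mean = 3/2 ≈ 1.500
  cycle 0 → 2 → 0: weight = 10, length = 2, mean = 10/2 ≈ 5.000
  cycle 1 → 0 → 1: weight = 3, length = 2, mean = 3/2 ≈ 1.500
Minimum mean = 1.000, attained e.g. along the cycle 1 → 1 with weight 1 and length 1. So λ(A) = 1/1 = 1.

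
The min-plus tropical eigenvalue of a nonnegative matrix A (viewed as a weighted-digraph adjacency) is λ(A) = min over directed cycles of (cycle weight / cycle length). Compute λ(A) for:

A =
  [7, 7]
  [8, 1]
λ(A) = 1

Enumerate directed cycles and compute their means (weight / length). Sample:
  cycle 0 → 0: weight = 7, length = 1, mean = 7/1 ≈ 7.000
  cycle 1 → 1: weight = 1, length = 1, mean = 1/1 ≈ 1.000
  cycle 0 → 1 → 0: weight = 15, length = 2, mean = 15/2 ≈ 7.500
  cycle 1 → 0 → 1: weight = 15, length = 2, mean = 15/2 ≈ 7.500
Minimum mean = 1.000, attained e.g. along the cycle 1 → 1 with weight 1 and length 1. So λ(A) = 1/1 = 1.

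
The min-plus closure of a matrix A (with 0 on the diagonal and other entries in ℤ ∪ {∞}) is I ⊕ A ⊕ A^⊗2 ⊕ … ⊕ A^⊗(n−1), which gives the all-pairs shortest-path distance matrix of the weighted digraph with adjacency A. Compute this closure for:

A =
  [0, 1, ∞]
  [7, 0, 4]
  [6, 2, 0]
Closure =
  [0, 1, 5]
  [7, 0, 4]
  [6, 2, 0]

This is the Floyd-Warshall all-pairs shortest-path computation. For each intermediate vertex k = 0, 1, …, 2, update dist[i][j] ← min(dist[i][j], dist[i][k] + dist[k][j]). The final matrix gives, for each (i, j), the minimum total weight of any directed path from i to j (possibly empty when i = j).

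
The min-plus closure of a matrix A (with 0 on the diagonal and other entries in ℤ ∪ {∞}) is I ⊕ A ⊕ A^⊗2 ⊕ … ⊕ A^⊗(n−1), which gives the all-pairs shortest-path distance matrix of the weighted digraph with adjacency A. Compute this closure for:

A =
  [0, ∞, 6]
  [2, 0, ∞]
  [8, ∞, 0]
Closure =
  [0, ∞, 6]
  [2, 0, 8]
  [8, ∞, 0]

This is the Floyd-Warshall all-pairs shortest-path computation. For each intermediate vertex k = 0, 1, …, 2, update dist[i][j] ← min(dist[i][j], dist[i][k] + dist[k][j]). The final matrix gives, for each (i, j), the minimum total weight of any directed path from i to j (possibly empty when i = j).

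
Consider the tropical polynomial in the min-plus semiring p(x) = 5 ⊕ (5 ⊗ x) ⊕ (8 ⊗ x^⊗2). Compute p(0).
p(0) = 5

A tropical monomial a ⊗ x^⊗i evaluates to a + i · x. Evaluating each term at x = 0:
  Term 0 contributes 5 + 0 · 0 = 5
  Term 1 contributes 5 + 1 · 0 = 5
  Term 2 contributes 8 + 2 · 0 = 8
p(0) = ⊕ of these = min[5, 5, 8] = 5.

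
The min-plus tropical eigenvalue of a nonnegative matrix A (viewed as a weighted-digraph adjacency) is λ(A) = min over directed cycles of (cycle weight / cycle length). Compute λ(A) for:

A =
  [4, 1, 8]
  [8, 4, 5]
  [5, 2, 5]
λ(A) = 7/2

Enumerate directed cycles and compute their means (weight / length). Sample:
  cycle 0 → 0: weight = 4, length = 1, mean = 4/1 ≈ 4.000
  cycle 1 → 1: weight = 4, length = 1, mean = 4/1 ≈ 4.000
  cycle 2 → 2: weight = 5, length = 1, mean = 5/1 ≈ 5.000
  cycle 0 → 1 → 0: weight = 9, length = 2, mean = 9/2 ≈ 4.500
  cycle 0 → 2 → 0: weight = 13, length = 2, mean = 13/2 ≈ 6.500
  cycle 1 → 0 → 1: weight = 9, length = 2, mean = 9/2 ≈ 4.500
Minimum mean = 3.500, attained e.g. along the cycle 1 → 2 → 1 with weight 7 and length 2. So λ(A) = 7/2 = 7/2.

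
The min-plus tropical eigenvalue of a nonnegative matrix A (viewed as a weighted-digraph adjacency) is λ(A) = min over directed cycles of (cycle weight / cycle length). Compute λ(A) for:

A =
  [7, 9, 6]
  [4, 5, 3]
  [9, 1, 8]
λ(A) = 2

Enumerate directed cycles and compute their means (weight / length). Sample:
  cycle 0 → 0: weight = 7, length = 1, mean = 7/1 ≈ 7.000
  cycle 1 → 1: weight = 5, length = 1, mean = 5/1 ≈ 5.000
  cycle 2 → 2: weight = 8, length = 1, mean = 8/1 ≈ 8.000
  cycle 0 → 1 → 0: weight = 13, length = 2, mean = 13/2 ≈ 6.500
  cycle 0 → 2 → 0: weight = 15, length = 2, mean = 15/2 ≈ 7.500
  cycle 1 → 0 → 1: weight = 13, length = 2, mean = 13/2 ≈ 6.500
Minimum mean = 2.000, attained e.g. along the cycle 1 → 2 → 1 with weight 4 and length 2. So λ(A) = 4/2 = 2.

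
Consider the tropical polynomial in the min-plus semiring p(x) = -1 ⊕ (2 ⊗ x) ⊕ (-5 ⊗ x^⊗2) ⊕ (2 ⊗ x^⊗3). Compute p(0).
p(0) = -5

A tropical monomial a ⊗ x^⊗i evaluates to a + i · x. Evaluating each term at x = 0:
  Term 0 contributes -1 + 0 · 0 = -1
  Term 1 contributes 2 + 1 · 0 = 2
  Term 2 contributes -5 + 2 · 0 = -5
  Term 3 contributes 2 + 3 · 0 = 2
p(0) = ⊕ of these = min[-1, 2, -5, 2] = -5.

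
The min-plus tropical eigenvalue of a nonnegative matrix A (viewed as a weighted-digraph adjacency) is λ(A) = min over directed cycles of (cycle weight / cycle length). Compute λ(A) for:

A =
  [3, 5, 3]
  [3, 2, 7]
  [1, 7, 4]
λ(A) = 2

Enumerate directed cycles and compute their means (weight / length). Sample:
  cycle 0 → 0: weight = 3, length = 1, mean = 3/1 ≈ 3.000
  cycle 1 → 1: weight = 2, length = 1, mean = 2/1 ≈ 2.000
  cycle 2 → 2: weight = 4, length = 1, mean = 4/1 ≈ 4.000
  cycle 0 → 1 → 0: weight = 8, length = 2, mean = 8/2 ≈ 4.000
  cycle 0 → 2 → 0: weight = 4, length = 2, mean = 4/2 ≈ 2.000
  cycle 1 → 0 → 1: weight = 8, length = 2, mean = 8/2 ≈ 4.000
Minimum mean = 2.000, attained e.g. along the cycle 1 → 1 with weight 2 and length 1. So λ(A) = 2/1 = 2.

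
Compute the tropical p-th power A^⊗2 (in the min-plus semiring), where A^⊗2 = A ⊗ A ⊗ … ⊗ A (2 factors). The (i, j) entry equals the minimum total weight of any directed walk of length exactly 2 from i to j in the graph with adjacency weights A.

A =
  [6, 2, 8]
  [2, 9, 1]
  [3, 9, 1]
A^⊗2 =
  [4, 8, 3]
  [4, 4, 2]
  [4, 5, 2]

Each entry (A^⊗2)_ij equals the minimum over all length-2 walks i = v_0 → v_1 → … → v_2 = j of Σ_t A[v_t][v_{t+1}]. For example, for (i, j) = (0, 2) we minimise over 3 possible intermediate vertex sequences; the minimum is 3, attained along the walk 0 → 1 → 2.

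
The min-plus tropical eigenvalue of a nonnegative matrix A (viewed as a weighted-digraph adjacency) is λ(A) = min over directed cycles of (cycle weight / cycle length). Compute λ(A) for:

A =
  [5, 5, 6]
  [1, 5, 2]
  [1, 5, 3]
λ(A) = 8/3

Enumerate directed cycles and compute their means (weight / length). Sample:
  cycle 0 → 0: weight = 5, length = 1, mean = 5/1 ≈ 5.000
  cycle 1 → 1: weight = 5, length = 1, mean = 5/1 ≈ 5.000
  cycle 2 → 2: weight = 3, length = 1, mean = 3/1 ≈ 3.000
  cycle 0 → 1 → 0: weight = 6, length = 2, mean = 6/2 ≈ 3.000
  cycle 0 → 2 → 0: weight = 7, length = 2, mean = 7/2 ≈ 3.500
  cycle 1 → 0 → 1: weight = 6, length = 2, mean = 6/2 ≈ 3.000
Minimum mean = 2.667, attained e.g. along the cycle 0 → 1 → 2 → 0 with weight 8 and length 3. So λ(A) = 8/3 = 8/3.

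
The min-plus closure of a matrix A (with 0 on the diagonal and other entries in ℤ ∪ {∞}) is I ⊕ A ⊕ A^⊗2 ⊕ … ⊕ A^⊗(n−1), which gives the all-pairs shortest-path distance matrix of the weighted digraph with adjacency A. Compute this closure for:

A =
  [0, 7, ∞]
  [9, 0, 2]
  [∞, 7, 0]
Closure =
  [0, 7, 9]
  [9, 0, 2]
  [16, 7, 0]

This is the Floyd-Warshall all-pairs shortest-path computation. For each intermediate vertex k = 0, 1, …, 2, update dist[i][j] ← min(dist[i][j], dist[i][k] + dist[k][j]). The final matrix gives, for each (i, j), the minimum total weight of any directed path from i to j (possibly empty when i = j).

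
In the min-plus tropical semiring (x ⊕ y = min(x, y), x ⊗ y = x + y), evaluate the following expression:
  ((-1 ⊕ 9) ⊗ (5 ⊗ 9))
((-1 ⊕ 9) ⊗ (5 ⊗ 9)) = 13

Expand innermost to outermost. Recall ⊕ takes the minimum of its arguments and ⊗ takes their sum. Working out the expression ((-1 ⊕ 9) ⊗ (5 ⊗ 9)) gives 13.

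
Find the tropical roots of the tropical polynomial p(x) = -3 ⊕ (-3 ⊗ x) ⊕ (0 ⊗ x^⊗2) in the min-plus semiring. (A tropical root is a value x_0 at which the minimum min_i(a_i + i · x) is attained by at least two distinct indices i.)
Roots: {-3, 0}

Each tropical root is a break point of the lower envelope of the lines y = a_i + i · x (there are 3 lines, with slopes 0, 1, ..., 2). Only the lines that attain the minimum somewhere contribute to roots; other lines are dominated. Here the surviving (envelope) indices are i = 2, i = 1, i = 0.
Intersections between consecutive envelope lines give the roots: for adjacent envelope indices i < j the intersection is x = (a_i − a_j) / (j − i). Reading off the sorted break points: {-3, 0}.
Verification: at each break x_0, at least two indices attain the minimum of min_i(a_i + i · x_0).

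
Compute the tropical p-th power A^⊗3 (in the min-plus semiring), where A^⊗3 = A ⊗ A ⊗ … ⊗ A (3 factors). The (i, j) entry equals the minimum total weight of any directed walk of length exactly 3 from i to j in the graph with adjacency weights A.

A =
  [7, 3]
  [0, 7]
A^⊗3 =
  [10, 6]
  [3, 10]

Each entry (A^⊗3)_ij equals the minimum over all length-3 walks i = v_0 → v_1 → … → v_3 = j of Σ_t A[v_t][v_{t+1}]. For example, for (i, j) = (0, 1) we minimise over 4 possible intermediate vertex sequences; the minimum is 6, attained along the walk 0 → 1 → 0 → 1.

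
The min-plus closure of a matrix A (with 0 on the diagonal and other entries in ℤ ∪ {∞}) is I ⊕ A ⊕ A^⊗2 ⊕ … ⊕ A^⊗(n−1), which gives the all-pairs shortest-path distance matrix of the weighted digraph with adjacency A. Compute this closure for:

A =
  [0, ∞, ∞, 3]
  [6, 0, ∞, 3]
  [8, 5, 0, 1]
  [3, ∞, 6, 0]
Closure =
  [0, 14, 9, 3]
  [6, 0, 9, 3]
  [4, 5, 0, 1]
  [3, 11, 6, 0]

This is the Floyd-Warshall all-pairs shortest-path computation. For each intermediate vertex k = 0, 1, …, 3, update dist[i][j] ← min(dist[i][j], dist[i][k] + dist[k][j]). The final matrix gives, for each (i, j), the minimum total weight of any directed path from i to j (possibly empty when i = j).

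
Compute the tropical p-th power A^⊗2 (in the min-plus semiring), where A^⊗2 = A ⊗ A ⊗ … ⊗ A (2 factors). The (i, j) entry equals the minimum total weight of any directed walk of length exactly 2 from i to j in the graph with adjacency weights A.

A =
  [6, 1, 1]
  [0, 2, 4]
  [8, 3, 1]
A^⊗2 =
  [1, 3, 2]
  [2, 1, 1]
  [3, 4, 2]

Each entry (A^⊗2)_ij equals the minimum over all length-2 walks i = v_0 → v_1 → … → v_2 = j of Σ_t A[v_t][v_{t+1}]. For example, for (i, j) = (0, 2) we minimise over 3 possible intermediate vertex sequences; the minimum is 2, attained along the walk 0 → 2 → 2.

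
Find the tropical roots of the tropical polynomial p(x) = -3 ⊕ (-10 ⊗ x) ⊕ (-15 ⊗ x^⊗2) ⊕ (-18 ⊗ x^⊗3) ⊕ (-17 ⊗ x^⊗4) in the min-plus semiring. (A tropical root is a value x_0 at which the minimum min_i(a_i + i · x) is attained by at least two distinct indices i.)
Roots: {-1, 3, 5, 7}

Each tropical root is a break point of the lower envelope of the lines y = a_i + i · x (there are 5 lines, with slopes 0, 1, ..., 4). Only the lines that attain the minimum somewhere contribute to roots; other lines are dominated. Here the surviving (envelope) indices are i = 4, i = 3, i = 2, i = 1, i = 0.
Intersections between consecutive envelope lines give the roots: for adjacent envelope indices i < j the intersection is x = (a_i − a_j) / (j − i). Reading off the sorted break points: {-1, 3, 5, 7}.
Verification: at each break x_0, at least two indices attain the minimum of min_i(a_i + i · x_0).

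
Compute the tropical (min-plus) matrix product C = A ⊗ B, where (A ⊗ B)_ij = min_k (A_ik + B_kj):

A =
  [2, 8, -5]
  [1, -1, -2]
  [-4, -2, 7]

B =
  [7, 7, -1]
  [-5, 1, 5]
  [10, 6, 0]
A ⊗ B =
  [3, 1, -5]
  [-6, 0, -2]
  [-7, -1, -5]

Apply the min-plus product entry-by-entry:
  C[0][0] = min over k of (A[0][0] + B[0][0] = 2 + 7 = 9, A[0][1] + B[1][0] = 8 + -5 = 3, A[0][2] + B[2][0] = -5 + 10 = 5) = 3 (attained at k = 1)
  C[0][1] = min over k of (A[0][0] + B[0][1] = 2 + 7 = 9, A[0][1] + B[1][1] = 8 + 1 = 9, A[0][2] + B[2][1] = -5 + 6 = 1) = 1 (attained at k = 2)
  C[0][2] = min over k of (A[0][0] + B[0][2] = 2 + -1 = 1, A[0][1] + B[1][2] = 8 + 5 = 13, A[0][2] + B[2][2] = -5 + 0 = -5) = -5 (attained at k = 2)
  C[1][0] = min over k of (A[1][0] + B[0][0] = 1 + 7 = 8, A[1][1] + B[1][0] = -1 + -5 = -6, A[1][2] + B[2][0] = -2 + 10 = 8) = -6 (attained at k = 1)
  C[1][1] = min over k of (A[1][0] + B[0][1] = 1 + 7 = 8, A[1][1] + B[1][1] = -1 + 1 = 0, A[1][2] + B[2][1] = -2 + 6 = 4) = 0 (attained at k = 1)
  C[1][2] = min over k of (A[1][0] + B[0][2] = 1 + -1 = 0, A[1][1] + B[1][2] = -1 + 5 = 4, A[1][2] + B[2][2] = -2 + 0 = -2) = -2 (attained at k = 2)
  C[2][0] = min over k of (A[2][0] + B[0][0] = -4 + 7 = 3, A[2][1] + B[1][0] = -2 + -5 = -7, A[2][2] + B[2][0] = 7 + 10 = 17) = -7 (attained at k = 1)
  C[2][1] = min over k of (A[2][0] + B[0][1] = -4 + 7 = 3, A[2][1] + B[1][1] = -2 + 1 = -1, A[2][2] + B[2][1] = 7 + 6 = 13) = -1 (attained at k = 1)
  C[2][2] = min over k of (A[2][0] + B[0][2] = -4 + -1 = -5, A[2][1] + B[1][2] = -2 + 5 = 3, A[2][2] + B[2][2] = 7 + 0 = 7) = -5 (attained at k = 0)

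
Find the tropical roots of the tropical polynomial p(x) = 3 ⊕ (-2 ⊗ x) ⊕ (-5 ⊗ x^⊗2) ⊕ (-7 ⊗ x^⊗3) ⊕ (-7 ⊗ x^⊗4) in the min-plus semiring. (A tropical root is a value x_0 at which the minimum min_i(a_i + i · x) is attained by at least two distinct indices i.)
Roots: {0, 2, 3, 5}

Each tropical root is a break point of the lower envelope of the lines y = a_i + i · x (there are 5 lines, with slopes 0, 1, ..., 4). Only the lines that attain the minimum somewhere contribute to roots; other lines are dominated. Here the surviving (envelope) indices are i = 4, i = 3, i = 2, i = 1, i = 0.
Intersections between consecutive envelope lines give the roots: for adjacent envelope indices i < j the intersection is x = (a_i − a_j) / (j − i). Reading off the sorted break points: {0, 2, 3, 5}.
Verification: at each break x_0, at least two indices attain the minimum of min_i(a_i + i · x_0).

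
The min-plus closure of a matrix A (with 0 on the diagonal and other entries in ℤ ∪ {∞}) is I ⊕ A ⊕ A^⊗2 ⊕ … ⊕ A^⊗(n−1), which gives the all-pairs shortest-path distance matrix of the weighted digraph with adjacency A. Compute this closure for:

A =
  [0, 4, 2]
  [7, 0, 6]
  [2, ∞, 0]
Closure =
  [0, 4, 2]
  [7, 0, 6]
  [2, 6, 0]

This is the Floyd-Warshall all-pairs shortest-path computation. For each intermediate vertex k = 0, 1, …, 2, update dist[i][j] ← min(dist[i][j], dist[i][k] + dist[k][j]). The final matrix gives, for each (i, j), the minimum total weight of any directed path from i to j (possibly empty when i = j).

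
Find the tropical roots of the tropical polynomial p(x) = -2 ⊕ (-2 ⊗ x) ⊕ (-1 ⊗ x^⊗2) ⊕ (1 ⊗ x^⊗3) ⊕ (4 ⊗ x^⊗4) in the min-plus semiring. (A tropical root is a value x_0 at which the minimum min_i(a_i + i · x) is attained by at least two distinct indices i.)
Roots: {-3, -2, -1, 0}

Each tropical root is a break point of the lower envelope of the lines y = a_i + i · x (there are 5 lines, with slopes 0, 1, ..., 4). Only the lines that attain the minimum somewhere contribute to roots; other lines are dominated. Here the surviving (envelope) indices are i = 4, i = 3, i = 2, i = 1, i = 0.
Intersections between consecutive envelope lines give the roots: for adjacent envelope indices i < j the intersection is x = (a_i − a_j) / (j − i). Reading off the sorted break points: {-3, -2, -1, 0}.
Verification: at each break x_0, at least two indices attain the minimum of min_i(a_i + i · x_0).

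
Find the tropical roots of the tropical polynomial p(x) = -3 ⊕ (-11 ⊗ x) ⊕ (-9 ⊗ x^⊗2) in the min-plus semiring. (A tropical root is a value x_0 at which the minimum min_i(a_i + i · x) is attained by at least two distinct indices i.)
Roots: {-2, 8}

Each tropical root is a break point of the lower envelope of the lines y = a_i + i · x (there are 3 lines, with slopes 0, 1, ..., 2). Only the lines that attain the minimum somewhere contribute to roots; other lines are dominated. Here the surviving (envelope) indices are i = 2, i = 1, i = 0.
Intersections between consecutive envelope lines give the roots: for adjacent envelope indices i < j the intersection is x = (a_i − a_j) / (j − i). Reading off the sorted break points: {-2, 8}.
Verification: at each break x_0, at least two indices attain the minimum of min_i(a_i + i · x_0).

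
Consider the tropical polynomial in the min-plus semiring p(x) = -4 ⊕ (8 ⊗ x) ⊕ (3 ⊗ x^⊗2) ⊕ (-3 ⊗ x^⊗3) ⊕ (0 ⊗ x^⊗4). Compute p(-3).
p(-3) = -12

A tropical monomial a ⊗ x^⊗i evaluates to a + i · x. Evaluating each term at x = -3:
  Term 0 contributes -4 + 0 · -3 = -4
  Term 1 contributes 8 + 1 · -3 = 5
  Term 2 contributes 3 + 2 · -3 = -3
  Term 3 contributes -3 + 3 · -3 = -12
  Term 4 contributes 0 + 4 · -3 = -12
p(-3) = ⊕ of these = min[-4, 5, -3, -12, -12] = -12.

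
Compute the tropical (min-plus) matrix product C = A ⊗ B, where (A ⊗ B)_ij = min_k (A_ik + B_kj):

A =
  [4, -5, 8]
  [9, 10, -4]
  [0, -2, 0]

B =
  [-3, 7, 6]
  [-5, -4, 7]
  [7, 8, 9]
A ⊗ B =
  [-10, -9, 2]
  [3, 4, 5]
  [-7, -6, 5]

Apply the min-plus product entry-by-entry:
  C[0][0] = min over k of (A[0][0] + B[0][0] = 4 + -3 = 1, A[0][1] + B[1][0] = -5 + -5 = -10, A[0][2] + B[2][0] = 8 + 7 = 15) = -10 (attained at k = 1)
  C[0][1] = min over k of (A[0][0] + B[0][1] = 4 + 7 = 11, A[0][1] + B[1][1] = -5 + -4 = -9, A[0][2] + B[2][1] = 8 + 8 = 16) = -9 (attained at k = 1)
  C[0][2] = min over k of (A[0][0] + B[0][2] = 4 + 6 = 10, A[0][1] + B[1][2] = -5 + 7 = 2, A[0][2] + B[2][2] = 8 + 9 = 17) = 2 (attained at k = 1)
  C[1][0] = min over k of (A[1][0] + B[0][0] = 9 + -3 = 6, A[1][1] + B[1][0] = 10 + -5 = 5, A[1][2] + B[2][0] = -4 + 7 = 3) = 3 (attained at k = 2)
  C[1][1] = min over k of (A[1][0] + B[0][1] = 9 + 7 = 16, A[1][1] + B[1][1] = 10 + -4 = 6, A[1][2] + B[2][1] = -4 + 8 = 4) = 4 (attained at k = 2)
  C[1][2] = min over k of (A[1][0] + B[0][2] = 9 + 6 = 15, A[1][1] + B[1][2] = 10 + 7 = 17, A[1][2] + B[2][2] = -4 + 9 = 5) = 5 (attained at k = 2)
  C[2][0] = min over k of (A[2][0] + B[0][0] = 0 + -3 = -3, A[2][1] + B[1][0] = -2 + -5 = -7, A[2][2] + B[2][0] = 0 + 7 = 7) = -7 (attained at k = 1)
  C[2][1] = min over k of (A[2][0] + B[0][1] = 0 + 7 = 7, A[2][1] + B[1][1] = -2 + -4 = -6, A[2][2] + B[2][1] = 0 + 8 = 8) = -6 (attained at k = 1)
  C[2][2] = min over k of (A[2][0] + B[0][2] = 0 + 6 = 6, A[2][1] + B[1][2] = -2 + 7 = 5, A[2][2] + B[2][2] = 0 + 9 = 9) = 5 (attained at k = 1)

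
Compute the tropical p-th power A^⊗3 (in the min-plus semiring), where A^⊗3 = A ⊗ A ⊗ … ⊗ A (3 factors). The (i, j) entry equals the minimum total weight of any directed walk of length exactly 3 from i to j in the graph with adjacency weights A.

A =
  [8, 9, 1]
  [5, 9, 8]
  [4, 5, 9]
A^⊗3 =
  [11, 14, 6]
  [10, 11, 13]
  [9, 10, 11]

Each entry (A^⊗3)_ij equals the minimum over all length-3 walks i = v_0 → v_1 → … → v_3 = j of Σ_t A[v_t][v_{t+1}]. For example, for (i, j) = (0, 2) we minimise over 9 possible intermediate vertex sequences; the minimum is 6, attained along the walk 0 → 2 → 0 → 2.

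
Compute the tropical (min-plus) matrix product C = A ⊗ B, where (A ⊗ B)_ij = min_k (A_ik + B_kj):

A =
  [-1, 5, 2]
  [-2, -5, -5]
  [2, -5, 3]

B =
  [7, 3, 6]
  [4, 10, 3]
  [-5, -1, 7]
A ⊗ B =
  [-3, 1, 5]
  [-10, -6, -2]
  [-2, 2, -2]

Apply the min-plus product entry-by-entry:
  C[0][0] = min over k of (A[0][0] + B[0][0] = -1 + 7 = 6, A[0][1] + B[1][0] = 5 + 4 = 9, A[0][2] + B[2][0] = 2 + -5 = -3) = -3 (attained at k = 2)
  C[0][1] = min over k of (A[0][0] + B[0][1] = -1 + 3 = 2, A[0][1] + B[1][1] = 5 + 10 = 15, A[0][2] + B[2][1] = 2 + -1 = 1) = 1 (attained at k = 2)
  C[0][2] = min over k of (A[0][0] + B[0][2] = -1 + 6 = 5, A[0][1] + B[1][2] = 5 + 3 = 8, A[0][2] + B[2][2] = 2 + 7 = 9) = 5 (attained at k = 0)
  C[1][0] = min over k of (A[1][0] + B[0][0] = -2 + 7 = 5, A[1][1] + B[1][0] = -5 + 4 = -1, A[1][2] + B[2][0] = -5 + -5 = -10) = -10 (attained at k = 2)
  C[1][1] = min over k of (A[1][0] + B[0][1] = -2 + 3 = 1, A[1][1] + B[1][1] = -5 + 10 = 5, A[1][2] + B[2][1] = -5 + -1 = -6) = -6 (attained at k = 2)
  C[1][2] = min over k of (A[1][0] + B[0][2] = -2 + 6 = 4, A[1][1] + B[1][2] = -5 + 3 = -2, A[1][2] + B[2][2] = -5 + 7 = 2) = -2 (attained at k = 1)
  C[2][0] = min over k of (A[2][0] + B[0][0] = 2 + 7 = 9, A[2][1] + B[1][0] = -5 + 4 = -1, A[2][2] + B[2][0] = 3 + -5 = -2) = -2 (attained at k = 2)
  C[2][1] = min over k of (A[2][0] + B[0][1] = 2 + 3 = 5, A[2][1] + B[1][1] = -5 + 10 = 5, A[2][2] + B[2][1] = 3 + -1 = 2) = 2 (attained at k = 2)
  C[2][2] = min over k of (A[2][0] + B[0][2] = 2 + 6 = 8, A[2][1] + B[1][2] = -5 + 3 = -2, A[2][2] + B[2][2] = 3 + 7 = 10) = -2 (attained at k = 1)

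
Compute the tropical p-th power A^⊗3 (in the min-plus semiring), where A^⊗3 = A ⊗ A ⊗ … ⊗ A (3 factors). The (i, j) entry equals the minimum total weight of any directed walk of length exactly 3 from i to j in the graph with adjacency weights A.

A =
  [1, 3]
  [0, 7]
A^⊗3 =
  [3, 5]
  [2, 4]

Each entry (A^⊗3)_ij equals the minimum over all length-3 walks i = v_0 → v_1 → … → v_3 = j of Σ_t A[v_t][v_{t+1}]. For example, for (i, j) = (0, 1) we minimise over 4 possible intermediate vertex sequences; the minimum is 5, attained along the walk 0 → 0 → 0 → 1.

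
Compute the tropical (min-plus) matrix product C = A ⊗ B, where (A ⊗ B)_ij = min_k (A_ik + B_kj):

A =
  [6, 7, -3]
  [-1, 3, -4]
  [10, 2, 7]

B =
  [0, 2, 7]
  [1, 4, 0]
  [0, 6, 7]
A ⊗ B =
  [-3, 3, 4]
  [-4, 1, 3]
  [3, 6, 2]

Apply the min-plus product entry-by-entry:
  C[0][0] = min over k of (A[0][0] + B[0][0] = 6 + 0 = 6, A[0][1] + B[1][0] = 7 + 1 = 8, A[0][2] + B[2][0] = -3 + 0 = -3) = -3 (attained at k = 2)
  C[0][1] = min over k of (A[0][0] + B[0][1] = 6 + 2 = 8, A[0][1] + B[1][1] = 7 + 4 = 11, A[0][2] + B[2][1] = -3 + 6 = 3) = 3 (attained at k = 2)
  C[0][2] = min over k of (A[0][0] + B[0][2] = 6 + 7 = 13, A[0][1] + B[1][2] = 7 + 0 = 7, A[0][2] + B[2][2] = -3 + 7 = 4) = 4 (attained at k = 2)
  C[1][0] = min over k of (A[1][0] + B[0][0] = -1 + 0 = -1, A[1][1] + B[1][0] = 3 + 1 = 4, A[1][2] + B[2][0] = -4 + 0 = -4) = -4 (attained at k = 2)
  C[1][1] = min over k of (A[1][0] + B[0][1] = -1 + 2 = 1, A[1][1] + B[1][1] = 3 + 4 = 7, A[1][2] + B[2][1] = -4 + 6 = 2) = 1 (attained at k = 0)
  C[1][2] = min over k of (A[1][0] + B[0][2] = -1 + 7 = 6, A[1][1] + B[1][2] = 3 + 0 = 3, A[1][2] + B[2][2] = -4 + 7 = 3) = 3 (attained at k = 1)
  C[2][0] = min over k of (A[2][0] + B[0][0] = 10 + 0 = 10, A[2][1] + B[1][0] = 2 + 1 = 3, A[2][2] + B[2][0] = 7 + 0 = 7) = 3 (attained at k = 1)
  C[2][1] = min over k of (A[2][0] + B[0][1] = 10 + 2 = 12, A[2][1] + B[1][1] = 2 + 4 = 6, A[2][2] + B[2][1] = 7 + 6 = 13) = 6 (attained at k = 1)
  C[2][2] = min over k of (A[2][0] + B[0][2] = 10 + 7 = 17, A[2][1] + B[1][2] = 2 + 0 = 2, A[2][2] + B[2][2] = 7 + 7 = 14) = 2 (attained at k = 1)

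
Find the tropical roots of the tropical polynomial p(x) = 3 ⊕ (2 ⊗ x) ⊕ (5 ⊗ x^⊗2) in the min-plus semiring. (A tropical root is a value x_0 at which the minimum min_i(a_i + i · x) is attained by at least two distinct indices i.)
Roots: {-3, 1}

Each tropical root is a break point of the lower envelope of the lines y = a_i + i · x (there are 3 lines, with slopes 0, 1, ..., 2). Only the lines that attain the minimum somewhere contribute to roots; other lines are dominated. Here the surviving (envelope) indices are i = 2, i = 1, i = 0.
Intersections between consecutive envelope lines give the roots: for adjacent envelope indices i < j the intersection is x = (a_i − a_j) / (j − i). Reading off the sorted break points: {-3, 1}.
Verification: at each break x_0, at least two indices attain the minimum of min_i(a_i + i · x_0).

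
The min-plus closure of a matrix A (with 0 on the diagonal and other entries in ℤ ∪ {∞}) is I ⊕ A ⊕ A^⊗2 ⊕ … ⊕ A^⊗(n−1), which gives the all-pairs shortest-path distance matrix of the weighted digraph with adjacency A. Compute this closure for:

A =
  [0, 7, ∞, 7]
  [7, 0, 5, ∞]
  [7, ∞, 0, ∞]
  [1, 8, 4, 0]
Closure =
  [0, 7, 11, 7]
  [7, 0, 5, 14]
  [7, 14, 0, 14]
  [1, 8, 4, 0]

This is the Floyd-Warshall all-pairs shortest-path computation. For each intermediate vertex k = 0, 1, …, 3, update dist[i][j] ← min(dist[i][j], dist[i][k] + dist[k][j]). The final matrix gives, for each (i, j), the minimum total weight of any directed path from i to j (possibly empty when i = j).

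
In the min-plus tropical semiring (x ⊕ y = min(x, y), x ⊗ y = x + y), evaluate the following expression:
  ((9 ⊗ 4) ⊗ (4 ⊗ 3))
((9 ⊗ 4) ⊗ (4 ⊗ 3)) = 20

Expand innermost to outermost. Recall ⊕ takes the minimum of its arguments and ⊗ takes their sum. Working out the expression ((9 ⊗ 4) ⊗ (4 ⊗ 3)) gives 20.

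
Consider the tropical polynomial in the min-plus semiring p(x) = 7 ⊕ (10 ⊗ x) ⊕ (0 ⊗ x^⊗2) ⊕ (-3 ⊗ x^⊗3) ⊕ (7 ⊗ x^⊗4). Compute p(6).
p(6) = 7

A tropical monomial a ⊗ x^⊗i evaluates to a + i · x. Evaluating each term at x = 6:
  Term 0 contributes 7 + 0 · 6 = 7
  Term 1 contributes 10 + 1 · 6 = 16
  Term 2 contributes 0 + 2 · 6 = 12
  Term 3 contributes -3 + 3 · 6 = 15
  Term 4 contributes 7 + 4 · 6 = 31
p(6) = ⊕ of these = min[7, 16, 12, 15, 31] = 7.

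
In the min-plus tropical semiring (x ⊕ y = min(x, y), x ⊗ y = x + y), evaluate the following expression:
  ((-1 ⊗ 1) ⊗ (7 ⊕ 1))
((-1 ⊗ 1) ⊗ (7 ⊕ 1)) = 1

Expand innermost to outermost. Recall ⊕ takes the minimum of its arguments and ⊗ takes their sum. Working out the expression ((-1 ⊗ 1) ⊗ (7 ⊕ 1)) gives 1.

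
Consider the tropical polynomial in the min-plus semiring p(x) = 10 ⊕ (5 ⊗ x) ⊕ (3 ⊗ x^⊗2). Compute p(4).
p(4) = 9

A tropical monomial a ⊗ x^⊗i evaluates to a + i · x. Evaluating each term at x = 4:
  Term 0 contributes 10 + 0 · 4 = 10
  Term 1 contributes 5 + 1 · 4 = 9
  Term 2 contributes 3 + 2 · 4 = 11
p(4) = ⊕ of these = min[10, 9, 11] = 9.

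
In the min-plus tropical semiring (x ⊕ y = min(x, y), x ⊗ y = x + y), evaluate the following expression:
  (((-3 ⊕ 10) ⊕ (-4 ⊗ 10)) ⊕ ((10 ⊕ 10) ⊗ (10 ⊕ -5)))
(((-3 ⊕ 10) ⊕ (-4 ⊗ 10)) ⊕ ((10 ⊕ 10) ⊗ (10 ⊕ -5))) = -3

Expand innermost to outermost. Recall ⊕ takes the minimum of its arguments and ⊗ takes their sum. Working out the expression (((-3 ⊕ 10) ⊕ (-4 ⊗ 10)) ⊕ ((10 ⊕ 10) ⊗ (10 ⊕ -5))) gives -3.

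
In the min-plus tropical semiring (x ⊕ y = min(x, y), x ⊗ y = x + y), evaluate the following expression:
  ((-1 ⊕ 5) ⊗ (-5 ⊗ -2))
((-1 ⊕ 5) ⊗ (-5 ⊗ -2)) = -8

Expand innermost to outermost. Recall ⊕ takes the minimum of its arguments and ⊗ takes their sum. Working out the expression ((-1 ⊕ 5) ⊗ (-5 ⊗ -2)) gives -8.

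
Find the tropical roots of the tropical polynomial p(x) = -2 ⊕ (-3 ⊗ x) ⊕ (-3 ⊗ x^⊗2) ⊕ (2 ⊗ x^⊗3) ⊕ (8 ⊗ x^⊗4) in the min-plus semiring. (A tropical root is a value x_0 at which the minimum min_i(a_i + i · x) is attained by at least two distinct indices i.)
Roots: {-6, -5, 0, 1}

Each tropical root is a break point of the lower envelope of the lines y = a_i + i · x (there are 5 lines, with slopes 0, 1, ..., 4). Only the lines that attain the minimum somewhere contribute to roots; other lines are dominated. Here the surviving (envelope) indices are i = 4, i = 3, i = 2, i = 1, i = 0.
Intersections between consecutive envelope lines give the roots: for adjacent envelope indices i < j the intersection is x = (a_i − a_j) / (j − i). Reading off the sorted break points: {-6, -5, 0, 1}.
Verification: at each break x_0, at least two indices attain the minimum of min_i(a_i + i · x_0).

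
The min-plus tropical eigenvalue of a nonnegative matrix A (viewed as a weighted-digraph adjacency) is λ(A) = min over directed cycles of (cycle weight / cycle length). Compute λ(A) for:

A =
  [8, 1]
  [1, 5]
λ(A) = 1

Enumerate directed cycles and compute their means (weight / length). Sample:
  cycle 0 → 0: weight = 8, length = 1, mean = 8/1 ≈ 8.000
  cycle 1 → 1: weight = 5, length = 1, mean = 5/1 ≈ 5.000
  cycle 0 → 1 → 0: weight = 2, length = 2, mean = 2/2 ≈ 1.000
  cycle 1 → 0 → 1: weight = 2, length = 2, mean = 2/2 ≈ 1.000
Minimum mean = 1.000, attained e.g. along the cycle 0 → 1 → 0 with weight 2 and length 2. So λ(A) = 2/2 = 1.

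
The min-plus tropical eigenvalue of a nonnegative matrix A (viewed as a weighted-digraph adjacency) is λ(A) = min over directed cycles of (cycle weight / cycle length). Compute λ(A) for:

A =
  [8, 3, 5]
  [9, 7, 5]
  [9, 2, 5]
λ(A) = 7/2

Enumerate directed cycles and compute their means (weight / length). Sample:
  cycle 0 → 0: weight = 8, length = 1, mean = 8/1 ≈ 8.000
  cycle 1 → 1: weight = 7, length = 1, mean = 7/1 ≈ 7.000
  cycle 2 → 2: weight = 5, length = 1, mean = 5/1 ≈ 5.000
  cycle 0 → 1 → 0: weight = 12, length = 2, mean = 12/2 ≈ 6.000
  cycle 0 → 2 → 0: weight = 14, length = 2, mean = 14/2 ≈ 7.000
  cycle 1 → 0 → 1: weight = 12, length = 2, mean = 12/2 ≈ 6.000
Minimum mean = 3.500, attained e.g. along the cycle 1 → 2 → 1 with weight 7 and length 2. So λ(A) = 7/2 = 7/2.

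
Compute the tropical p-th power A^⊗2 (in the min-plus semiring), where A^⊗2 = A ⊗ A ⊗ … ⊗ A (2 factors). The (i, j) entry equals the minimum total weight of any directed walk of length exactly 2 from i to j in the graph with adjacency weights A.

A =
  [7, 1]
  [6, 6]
A^⊗2 =
  [7, 7]
  [12, 7]

Each entry (A^⊗2)_ij equals the minimum over all length-2 walks i = v_0 → v_1 → … → v_2 = j of Σ_t A[v_t][v_{t+1}]. For example, for (i, j) = (0, 1) we minimise over 2 possible intermediate vertex sequences; the minimum is 7, attained along the walk 0 → 1 → 1.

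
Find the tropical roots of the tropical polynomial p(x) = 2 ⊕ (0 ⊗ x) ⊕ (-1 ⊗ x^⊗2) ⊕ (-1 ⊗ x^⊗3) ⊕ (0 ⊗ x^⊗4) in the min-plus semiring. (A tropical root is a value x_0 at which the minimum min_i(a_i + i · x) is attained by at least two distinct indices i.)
Roots: {-1, 0, 1, 2}

Each tropical root is a break point of the lower envelope of the lines y = a_i + i · x (there are 5 lines, with slopes 0, 1, ..., 4). Only the lines that attain the minimum somewhere contribute to roots; other lines are dominated. Here the surviving (envelope) indices are i = 4, i = 3, i = 2, i = 1, i = 0.
Intersections between consecutive envelope lines give the roots: for adjacent envelope indices i < j the intersection is x = (a_i − a_j) / (j − i). Reading off the sorted break points: {-1, 0, 1, 2}.
Verification: at each break x_0, at least two indices attain the minimum of min_i(a_i + i · x_0).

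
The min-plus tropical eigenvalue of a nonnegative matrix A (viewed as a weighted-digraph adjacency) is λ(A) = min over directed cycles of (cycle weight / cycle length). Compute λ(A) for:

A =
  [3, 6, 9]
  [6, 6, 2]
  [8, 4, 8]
λ(A) = 3

Enumerate directed cycles and compute their means (weight / length). Sample:
  cycle 0 → 0: weight = 3, length = 1, mean = 3/1 ≈ 3.000
  cycle 1 → 1: weight = 6, length = 1, mean = 6/1 ≈ 6.000
  cycle 2 → 2: weight = 8, length = 1, mean = 8/1 ≈ 8.000
  cycle 0 → 1 → 0: weight = 12, length = 2, mean = 12/2 ≈ 6.000
  cycle 0 → 2 → 0: weight = 17, length = 2, mean = 17/2 ≈ 8.500
  cycle 1 → 0 → 1: weight = 12, length = 2, mean = 12/2 ≈ 6.000
Minimum mean = 3.000, attained e.g. along the cycle 0 → 0 with weight 3 and length 1. So λ(A) = 3/1 = 3.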